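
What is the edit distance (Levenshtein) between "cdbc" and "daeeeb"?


Computing edit distance: "cdbc" -> "daeeeb"
DP table:
           d    a    e    e    e    b
      0    1    2    3    4    5    6
  c   1    1    2    3    4    5    6
  d   2    1    2    3    4    5    6
  b   3    2    2    3    4    5    5
  c   4    3    3    3    4    5    6
Edit distance = dp[4][6] = 6

6


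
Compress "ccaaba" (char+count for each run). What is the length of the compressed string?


Input: ccaaba
Runs:
  'c' x 2 => "c2"
  'a' x 2 => "a2"
  'b' x 1 => "b1"
  'a' x 1 => "a1"
Compressed: "c2a2b1a1"
Compressed length: 8

8


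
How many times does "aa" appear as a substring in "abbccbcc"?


Searching for "aa" in "abbccbcc"
Scanning each position:
  Position 0: "ab" => no
  Position 1: "bb" => no
  Position 2: "bc" => no
  Position 3: "cc" => no
  Position 4: "cb" => no
  Position 5: "bc" => no
  Position 6: "cc" => no
Total occurrences: 0

0


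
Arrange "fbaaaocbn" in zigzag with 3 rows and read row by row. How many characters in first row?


Zigzag "fbaaaocbn" into 3 rows:
Placing characters:
  'f' => row 0
  'b' => row 1
  'a' => row 2
  'a' => row 1
  'a' => row 0
  'o' => row 1
  'c' => row 2
  'b' => row 1
  'n' => row 0
Rows:
  Row 0: "fan"
  Row 1: "baob"
  Row 2: "ac"
First row length: 3

3


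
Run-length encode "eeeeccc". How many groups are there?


Input: eeeeccc
Scanning for consecutive runs:
  Group 1: 'e' x 4 (positions 0-3)
  Group 2: 'c' x 3 (positions 4-6)
Total groups: 2

2


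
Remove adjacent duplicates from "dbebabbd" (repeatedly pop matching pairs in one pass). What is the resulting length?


Input: dbebabbd
Stack-based adjacent duplicate removal:
  Read 'd': push. Stack: d
  Read 'b': push. Stack: db
  Read 'e': push. Stack: dbe
  Read 'b': push. Stack: dbeb
  Read 'a': push. Stack: dbeba
  Read 'b': push. Stack: dbebab
  Read 'b': matches stack top 'b' => pop. Stack: dbeba
  Read 'd': push. Stack: dbebad
Final stack: "dbebad" (length 6)

6


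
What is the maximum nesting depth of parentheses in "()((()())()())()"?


Input: "()((()())()())()"
Tracking depth:
  Position 0 '(': depth becomes 1
  Position 1 ')': depth becomes 0
  Position 2 '(': depth becomes 1
  Position 3 '(': depth becomes 2
  Position 4 '(': depth becomes 3
  Position 5 ')': depth becomes 2
  Position 6 '(': depth becomes 3
  Position 7 ')': depth becomes 2
  Position 8 ')': depth becomes 1
  Position 9 '(': depth becomes 2
  Position 10 ')': depth becomes 1
  Position 11 '(': depth becomes 2
  Position 12 ')': depth becomes 1
  Position 13 ')': depth becomes 0
  Position 14 '(': depth becomes 1
  Position 15 ')': depth becomes 0
Maximum depth reached: 3

3


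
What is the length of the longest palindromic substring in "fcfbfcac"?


Input: "fcfbfcac"
Checking substrings for palindromes:
  [1:6] "cfbfc" (len 5) => palindrome
  [0:3] "fcf" (len 3) => palindrome
  [2:5] "fbf" (len 3) => palindrome
  [5:8] "cac" (len 3) => palindrome
Longest palindromic substring: "cfbfc" with length 5

5


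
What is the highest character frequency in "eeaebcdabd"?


Input: eeaebcdabd
Character counts:
  'a': 2
  'b': 2
  'c': 1
  'd': 2
  'e': 3
Maximum frequency: 3

3


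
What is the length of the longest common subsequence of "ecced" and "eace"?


LCS of "ecced" and "eace"
DP table:
           e    a    c    e
      0    0    0    0    0
  e   0    1    1    1    1
  c   0    1    1    2    2
  c   0    1    1    2    2
  e   0    1    1    2    3
  d   0    1    1    2    3
LCS length = dp[5][4] = 3

3


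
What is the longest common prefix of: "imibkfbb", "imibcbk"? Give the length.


Words: imibkfbb, imibcbk
  Position 0: all 'i' => match
  Position 1: all 'm' => match
  Position 2: all 'i' => match
  Position 3: all 'b' => match
  Position 4: ('k', 'c') => mismatch, stop
LCP = "imib" (length 4)

4


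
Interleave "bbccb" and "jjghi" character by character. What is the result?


Interleaving "bbccb" and "jjghi":
  Position 0: 'b' from first, 'j' from second => "bj"
  Position 1: 'b' from first, 'j' from second => "bj"
  Position 2: 'c' from first, 'g' from second => "cg"
  Position 3: 'c' from first, 'h' from second => "ch"
  Position 4: 'b' from first, 'i' from second => "bi"
Result: bjbjcgchbi

bjbjcgchbi


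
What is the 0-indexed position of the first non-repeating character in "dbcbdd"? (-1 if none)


Input: dbcbdd
Character frequencies:
  'b': 2
  'c': 1
  'd': 3
Scanning left to right for freq == 1:
  Position 0 ('d'): freq=3, skip
  Position 1 ('b'): freq=2, skip
  Position 2 ('c'): unique! => answer = 2

2


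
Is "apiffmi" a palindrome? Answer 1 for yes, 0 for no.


Input: apiffmi
Reversed: imffipa
  Compare pos 0 ('a') with pos 6 ('i'): MISMATCH
  Compare pos 1 ('p') with pos 5 ('m'): MISMATCH
  Compare pos 2 ('i') with pos 4 ('f'): MISMATCH
Result: not a palindrome

0


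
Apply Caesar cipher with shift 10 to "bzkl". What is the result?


Caesar cipher: shift "bzkl" by 10
  'b' (pos 1) + 10 = pos 11 = 'l'
  'z' (pos 25) + 10 = pos 9 = 'j'
  'k' (pos 10) + 10 = pos 20 = 'u'
  'l' (pos 11) + 10 = pos 21 = 'v'
Result: ljuv

ljuv


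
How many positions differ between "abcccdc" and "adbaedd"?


Comparing "abcccdc" and "adbaedd" position by position:
  Position 0: 'a' vs 'a' => same
  Position 1: 'b' vs 'd' => DIFFER
  Position 2: 'c' vs 'b' => DIFFER
  Position 3: 'c' vs 'a' => DIFFER
  Position 4: 'c' vs 'e' => DIFFER
  Position 5: 'd' vs 'd' => same
  Position 6: 'c' vs 'd' => DIFFER
Positions that differ: 5

5


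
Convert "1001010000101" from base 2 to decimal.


Input: "1001010000101" in base 2
Positional expansion:
  Digit '1' (value 1) x 2^12 = 4096
  Digit '0' (value 0) x 2^11 = 0
  Digit '0' (value 0) x 2^10 = 0
  Digit '1' (value 1) x 2^9 = 512
  Digit '0' (value 0) x 2^8 = 0
  Digit '1' (value 1) x 2^7 = 128
  Digit '0' (value 0) x 2^6 = 0
  Digit '0' (value 0) x 2^5 = 0
  Digit '0' (value 0) x 2^4 = 0
  Digit '0' (value 0) x 2^3 = 0
  Digit '1' (value 1) x 2^2 = 4
  Digit '0' (value 0) x 2^1 = 0
  Digit '1' (value 1) x 2^0 = 1
Sum = 4741

4741


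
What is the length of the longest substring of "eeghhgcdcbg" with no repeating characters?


Input: "eeghhgcdcbg"
Sliding window (track last position of each char):
  Position 0 ('e'): window [0,0] length 1 -- new best
  Position 1 ('e'): repeat (last at 0), move window start to 1
  Position 1 ('e'): window [1,1] length 1
  Position 2 ('g'): window [1,2] length 2 -- new best
  Position 3 ('h'): window [1,3] length 3 -- new best
  Position 4 ('h'): repeat (last at 3), move window start to 4
  Position 4 ('h'): window [4,4] length 1
  Position 5 ('g'): window [4,5] length 2
  Position 6 ('c'): window [4,6] length 3
  Position 7 ('d'): window [4,7] length 4 -- new best
  Position 8 ('c'): repeat (last at 6), move window start to 7
  Position 8 ('c'): window [7,8] length 2
  Position 9 ('b'): window [7,9] length 3
  Position 10 ('g'): window [7,10] length 4
Longest substring with no repeats: "hgcd" with length 4

4


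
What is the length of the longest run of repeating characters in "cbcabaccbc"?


Input: "cbcabaccbc"
Scanning for longest run:
  Position 1 ('b'): new char, reset run to 1
  Position 2 ('c'): new char, reset run to 1
  Position 3 ('a'): new char, reset run to 1
  Position 4 ('b'): new char, reset run to 1
  Position 5 ('a'): new char, reset run to 1
  Position 6 ('c'): new char, reset run to 1
  Position 7 ('c'): continues run of 'c', length=2
  Position 8 ('b'): new char, reset run to 1
  Position 9 ('c'): new char, reset run to 1
Longest run: 'c' with length 2

2


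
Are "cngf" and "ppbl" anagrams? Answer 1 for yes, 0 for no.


Strings: "cngf", "ppbl"
Sorted first:  cfgn
Sorted second: blpp
Differ at position 0: 'c' vs 'b' => not anagrams

0


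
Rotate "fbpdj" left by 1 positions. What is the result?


Input: "fbpdj", rotate left by 1
First 1 characters: "f"
Remaining characters: "bpdj"
Concatenate remaining + first: "bpdj" + "f" = "bpdjf"

bpdjf


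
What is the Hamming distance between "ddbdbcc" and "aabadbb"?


Comparing "ddbdbcc" and "aabadbb" position by position:
  Position 0: 'd' vs 'a' => differ
  Position 1: 'd' vs 'a' => differ
  Position 2: 'b' vs 'b' => same
  Position 3: 'd' vs 'a' => differ
  Position 4: 'b' vs 'd' => differ
  Position 5: 'c' vs 'b' => differ
  Position 6: 'c' vs 'b' => differ
Total differences (Hamming distance): 6

6


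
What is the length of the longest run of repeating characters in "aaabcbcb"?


Input: "aaabcbcb"
Scanning for longest run:
  Position 1 ('a'): continues run of 'a', length=2
  Position 2 ('a'): continues run of 'a', length=3
  Position 3 ('b'): new char, reset run to 1
  Position 4 ('c'): new char, reset run to 1
  Position 5 ('b'): new char, reset run to 1
  Position 6 ('c'): new char, reset run to 1
  Position 7 ('b'): new char, reset run to 1
Longest run: 'a' with length 3

3


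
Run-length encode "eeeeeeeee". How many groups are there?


Input: eeeeeeeee
Scanning for consecutive runs:
  Group 1: 'e' x 9 (positions 0-8)
Total groups: 1

1


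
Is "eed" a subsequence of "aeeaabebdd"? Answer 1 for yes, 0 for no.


Check if "eed" is a subsequence of "aeeaabebdd"
Greedy scan:
  Position 0 ('a'): no match needed
  Position 1 ('e'): matches sub[0] = 'e'
  Position 2 ('e'): matches sub[1] = 'e'
  Position 3 ('a'): no match needed
  Position 4 ('a'): no match needed
  Position 5 ('b'): no match needed
  Position 6 ('e'): no match needed
  Position 7 ('b'): no match needed
  Position 8 ('d'): matches sub[2] = 'd'
  Position 9 ('d'): no match needed
All 3 characters matched => is a subsequence

1


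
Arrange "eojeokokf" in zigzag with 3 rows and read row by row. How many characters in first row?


Zigzag "eojeokokf" into 3 rows:
Placing characters:
  'e' => row 0
  'o' => row 1
  'j' => row 2
  'e' => row 1
  'o' => row 0
  'k' => row 1
  'o' => row 2
  'k' => row 1
  'f' => row 0
Rows:
  Row 0: "eof"
  Row 1: "oekk"
  Row 2: "jo"
First row length: 3

3


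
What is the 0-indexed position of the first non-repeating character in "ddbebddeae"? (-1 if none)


Input: ddbebddeae
Character frequencies:
  'a': 1
  'b': 2
  'd': 4
  'e': 3
Scanning left to right for freq == 1:
  Position 0 ('d'): freq=4, skip
  Position 1 ('d'): freq=4, skip
  Position 2 ('b'): freq=2, skip
  Position 3 ('e'): freq=3, skip
  Position 4 ('b'): freq=2, skip
  Position 5 ('d'): freq=4, skip
  Position 6 ('d'): freq=4, skip
  Position 7 ('e'): freq=3, skip
  Position 8 ('a'): unique! => answer = 8

8


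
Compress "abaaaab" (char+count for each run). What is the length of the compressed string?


Input: abaaaab
Runs:
  'a' x 1 => "a1"
  'b' x 1 => "b1"
  'a' x 4 => "a4"
  'b' x 1 => "b1"
Compressed: "a1b1a4b1"
Compressed length: 8

8


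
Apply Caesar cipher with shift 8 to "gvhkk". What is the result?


Caesar cipher: shift "gvhkk" by 8
  'g' (pos 6) + 8 = pos 14 = 'o'
  'v' (pos 21) + 8 = pos 3 = 'd'
  'h' (pos 7) + 8 = pos 15 = 'p'
  'k' (pos 10) + 8 = pos 18 = 's'
  'k' (pos 10) + 8 = pos 18 = 's'
Result: odpss

odpss


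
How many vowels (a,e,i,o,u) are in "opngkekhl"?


Input: opngkekhl
Checking each character:
  'o' at position 0: vowel (running total: 1)
  'p' at position 1: consonant
  'n' at position 2: consonant
  'g' at position 3: consonant
  'k' at position 4: consonant
  'e' at position 5: vowel (running total: 2)
  'k' at position 6: consonant
  'h' at position 7: consonant
  'l' at position 8: consonant
Total vowels: 2

2


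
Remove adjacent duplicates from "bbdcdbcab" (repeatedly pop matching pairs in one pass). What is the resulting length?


Input: bbdcdbcab
Stack-based adjacent duplicate removal:
  Read 'b': push. Stack: b
  Read 'b': matches stack top 'b' => pop. Stack: (empty)
  Read 'd': push. Stack: d
  Read 'c': push. Stack: dc
  Read 'd': push. Stack: dcd
  Read 'b': push. Stack: dcdb
  Read 'c': push. Stack: dcdbc
  Read 'a': push. Stack: dcdbca
  Read 'b': push. Stack: dcdbcab
Final stack: "dcdbcab" (length 7)

7


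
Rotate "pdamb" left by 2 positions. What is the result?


Input: "pdamb", rotate left by 2
First 2 characters: "pd"
Remaining characters: "amb"
Concatenate remaining + first: "amb" + "pd" = "ambpd"

ambpd


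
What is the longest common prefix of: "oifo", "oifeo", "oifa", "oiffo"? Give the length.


Words: oifo, oifeo, oifa, oiffo
  Position 0: all 'o' => match
  Position 1: all 'i' => match
  Position 2: all 'f' => match
  Position 3: ('o', 'e', 'a', 'f') => mismatch, stop
LCP = "oif" (length 3)

3


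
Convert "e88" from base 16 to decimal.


Input: "e88" in base 16
Positional expansion:
  Digit 'e' (value 14) x 16^2 = 3584
  Digit '8' (value 8) x 16^1 = 128
  Digit '8' (value 8) x 16^0 = 8
Sum = 3720

3720


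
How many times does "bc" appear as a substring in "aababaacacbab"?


Searching for "bc" in "aababaacacbab"
Scanning each position:
  Position 0: "aa" => no
  Position 1: "ab" => no
  Position 2: "ba" => no
  Position 3: "ab" => no
  Position 4: "ba" => no
  Position 5: "aa" => no
  Position 6: "ac" => no
  Position 7: "ca" => no
  Position 8: "ac" => no
  Position 9: "cb" => no
  Position 10: "ba" => no
  Position 11: "ab" => no
Total occurrences: 0

0


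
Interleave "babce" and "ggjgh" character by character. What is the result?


Interleaving "babce" and "ggjgh":
  Position 0: 'b' from first, 'g' from second => "bg"
  Position 1: 'a' from first, 'g' from second => "ag"
  Position 2: 'b' from first, 'j' from second => "bj"
  Position 3: 'c' from first, 'g' from second => "cg"
  Position 4: 'e' from first, 'h' from second => "eh"
Result: bgagbjcgeh

bgagbjcgeh


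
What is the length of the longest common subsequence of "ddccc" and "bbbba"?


LCS of "ddccc" and "bbbba"
DP table:
           b    b    b    b    a
      0    0    0    0    0    0
  d   0    0    0    0    0    0
  d   0    0    0    0    0    0
  c   0    0    0    0    0    0
  c   0    0    0    0    0    0
  c   0    0    0    0    0    0
LCS length = dp[5][5] = 0

0


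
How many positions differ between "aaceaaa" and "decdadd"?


Comparing "aaceaaa" and "decdadd" position by position:
  Position 0: 'a' vs 'd' => DIFFER
  Position 1: 'a' vs 'e' => DIFFER
  Position 2: 'c' vs 'c' => same
  Position 3: 'e' vs 'd' => DIFFER
  Position 4: 'a' vs 'a' => same
  Position 5: 'a' vs 'd' => DIFFER
  Position 6: 'a' vs 'd' => DIFFER
Positions that differ: 5

5


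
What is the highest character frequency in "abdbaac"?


Input: abdbaac
Character counts:
  'a': 3
  'b': 2
  'c': 1
  'd': 1
Maximum frequency: 3

3


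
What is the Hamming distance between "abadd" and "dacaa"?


Comparing "abadd" and "dacaa" position by position:
  Position 0: 'a' vs 'd' => differ
  Position 1: 'b' vs 'a' => differ
  Position 2: 'a' vs 'c' => differ
  Position 3: 'd' vs 'a' => differ
  Position 4: 'd' vs 'a' => differ
Total differences (Hamming distance): 5

5


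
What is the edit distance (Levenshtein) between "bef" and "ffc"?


Computing edit distance: "bef" -> "ffc"
DP table:
           f    f    c
      0    1    2    3
  b   1    1    2    3
  e   2    2    2    3
  f   3    2    2    3
Edit distance = dp[3][3] = 3

3


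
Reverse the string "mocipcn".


Input: mocipcn
Reading characters right to left:
  Position 6: 'n'
  Position 5: 'c'
  Position 4: 'p'
  Position 3: 'i'
  Position 2: 'c'
  Position 1: 'o'
  Position 0: 'm'
Reversed: ncpicom

ncpicom


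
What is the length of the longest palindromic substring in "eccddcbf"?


Input: "eccddcbf"
Checking substrings for palindromes:
  [2:6] "cddc" (len 4) => palindrome
  [1:3] "cc" (len 2) => palindrome
  [3:5] "dd" (len 2) => palindrome
Longest palindromic substring: "cddc" with length 4

4


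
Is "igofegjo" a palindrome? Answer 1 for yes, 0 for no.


Input: igofegjo
Reversed: ojgefogi
  Compare pos 0 ('i') with pos 7 ('o'): MISMATCH
  Compare pos 1 ('g') with pos 6 ('j'): MISMATCH
  Compare pos 2 ('o') with pos 5 ('g'): MISMATCH
  Compare pos 3 ('f') with pos 4 ('e'): MISMATCH
Result: not a palindrome

0


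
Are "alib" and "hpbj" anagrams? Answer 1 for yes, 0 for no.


Strings: "alib", "hpbj"
Sorted first:  abil
Sorted second: bhjp
Differ at position 0: 'a' vs 'b' => not anagrams

0


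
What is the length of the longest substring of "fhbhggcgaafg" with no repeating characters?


Input: "fhbhggcgaafg"
Sliding window (track last position of each char):
  Position 0 ('f'): window [0,0] length 1 -- new best
  Position 1 ('h'): window [0,1] length 2 -- new best
  Position 2 ('b'): window [0,2] length 3 -- new best
  Position 3 ('h'): repeat (last at 1), move window start to 2
  Position 3 ('h'): window [2,3] length 2
  Position 4 ('g'): window [2,4] length 3
  Position 5 ('g'): repeat (last at 4), move window start to 5
  Position 5 ('g'): window [5,5] length 1
  Position 6 ('c'): window [5,6] length 2
  Position 7 ('g'): repeat (last at 5), move window start to 6
  Position 7 ('g'): window [6,7] length 2
  Position 8 ('a'): window [6,8] length 3
  Position 9 ('a'): repeat (last at 8), move window start to 9
  Position 9 ('a'): window [9,9] length 1
  Position 10 ('f'): window [9,10] length 2
  Position 11 ('g'): window [9,11] length 3
Longest substring with no repeats: "fhb" with length 3

3


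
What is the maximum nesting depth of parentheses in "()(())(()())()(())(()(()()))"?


Input: "()(())(()())()(())(()(()()))"
Tracking depth:
  Position 0 '(': depth becomes 1
  Position 1 ')': depth becomes 0
  Position 2 '(': depth becomes 1
  Position 3 '(': depth becomes 2
  Position 4 ')': depth becomes 1
  Position 5 ')': depth becomes 0
  Position 6 '(': depth becomes 1
  Position 7 '(': depth becomes 2
  Position 8 ')': depth becomes 1
  Position 9 '(': depth becomes 2
  Position 10 ')': depth becomes 1
  Position 11 ')': depth becomes 0
  Position 12 '(': depth becomes 1
  Position 13 ')': depth becomes 0
  Position 14 '(': depth becomes 1
  Position 15 '(': depth becomes 2
  Position 16 ')': depth becomes 1
  Position 17 ')': depth becomes 0
  Position 18 '(': depth becomes 1
  Position 19 '(': depth becomes 2
  Position 20 ')': depth becomes 1
  Position 21 '(': depth becomes 2
  Position 22 '(': depth becomes 3
  Position 23 ')': depth becomes 2
  Position 24 '(': depth becomes 3
  Position 25 ')': depth becomes 2
  Position 26 ')': depth becomes 1
  Position 27 ')': depth becomes 0
Maximum depth reached: 3

3


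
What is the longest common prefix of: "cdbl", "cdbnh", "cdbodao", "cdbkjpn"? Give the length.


Words: cdbl, cdbnh, cdbodao, cdbkjpn
  Position 0: all 'c' => match
  Position 1: all 'd' => match
  Position 2: all 'b' => match
  Position 3: ('l', 'n', 'o', 'k') => mismatch, stop
LCP = "cdb" (length 3)

3


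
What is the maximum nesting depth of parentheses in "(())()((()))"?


Input: "(())()((()))"
Tracking depth:
  Position 0 '(': depth becomes 1
  Position 1 '(': depth becomes 2
  Position 2 ')': depth becomes 1
  Position 3 ')': depth becomes 0
  Position 4 '(': depth becomes 1
  Position 5 ')': depth becomes 0
  Position 6 '(': depth becomes 1
  Position 7 '(': depth becomes 2
  Position 8 '(': depth becomes 3
  Position 9 ')': depth becomes 2
  Position 10 ')': depth becomes 1
  Position 11 ')': depth becomes 0
Maximum depth reached: 3

3


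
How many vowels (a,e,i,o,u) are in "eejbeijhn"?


Input: eejbeijhn
Checking each character:
  'e' at position 0: vowel (running total: 1)
  'e' at position 1: vowel (running total: 2)
  'j' at position 2: consonant
  'b' at position 3: consonant
  'e' at position 4: vowel (running total: 3)
  'i' at position 5: vowel (running total: 4)
  'j' at position 6: consonant
  'h' at position 7: consonant
  'n' at position 8: consonant
Total vowels: 4

4


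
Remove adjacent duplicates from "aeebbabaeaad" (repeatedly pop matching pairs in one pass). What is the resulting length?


Input: aeebbabaeaad
Stack-based adjacent duplicate removal:
  Read 'a': push. Stack: a
  Read 'e': push. Stack: ae
  Read 'e': matches stack top 'e' => pop. Stack: a
  Read 'b': push. Stack: ab
  Read 'b': matches stack top 'b' => pop. Stack: a
  Read 'a': matches stack top 'a' => pop. Stack: (empty)
  Read 'b': push. Stack: b
  Read 'a': push. Stack: ba
  Read 'e': push. Stack: bae
  Read 'a': push. Stack: baea
  Read 'a': matches stack top 'a' => pop. Stack: bae
  Read 'd': push. Stack: baed
Final stack: "baed" (length 4)

4


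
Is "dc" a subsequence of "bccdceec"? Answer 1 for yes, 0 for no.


Check if "dc" is a subsequence of "bccdceec"
Greedy scan:
  Position 0 ('b'): no match needed
  Position 1 ('c'): no match needed
  Position 2 ('c'): no match needed
  Position 3 ('d'): matches sub[0] = 'd'
  Position 4 ('c'): matches sub[1] = 'c'
  Position 5 ('e'): no match needed
  Position 6 ('e'): no match needed
  Position 7 ('c'): no match needed
All 2 characters matched => is a subsequence

1


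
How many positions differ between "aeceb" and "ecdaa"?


Comparing "aeceb" and "ecdaa" position by position:
  Position 0: 'a' vs 'e' => DIFFER
  Position 1: 'e' vs 'c' => DIFFER
  Position 2: 'c' vs 'd' => DIFFER
  Position 3: 'e' vs 'a' => DIFFER
  Position 4: 'b' vs 'a' => DIFFER
Positions that differ: 5

5


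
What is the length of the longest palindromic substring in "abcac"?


Input: "abcac"
Checking substrings for palindromes:
  [2:5] "cac" (len 3) => palindrome
Longest palindromic substring: "cac" with length 3

3


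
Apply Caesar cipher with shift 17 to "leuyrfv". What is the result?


Caesar cipher: shift "leuyrfv" by 17
  'l' (pos 11) + 17 = pos 2 = 'c'
  'e' (pos 4) + 17 = pos 21 = 'v'
  'u' (pos 20) + 17 = pos 11 = 'l'
  'y' (pos 24) + 17 = pos 15 = 'p'
  'r' (pos 17) + 17 = pos 8 = 'i'
  'f' (pos 5) + 17 = pos 22 = 'w'
  'v' (pos 21) + 17 = pos 12 = 'm'
Result: cvlpiwm

cvlpiwm


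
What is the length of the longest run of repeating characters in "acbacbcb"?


Input: "acbacbcb"
Scanning for longest run:
  Position 1 ('c'): new char, reset run to 1
  Position 2 ('b'): new char, reset run to 1
  Position 3 ('a'): new char, reset run to 1
  Position 4 ('c'): new char, reset run to 1
  Position 5 ('b'): new char, reset run to 1
  Position 6 ('c'): new char, reset run to 1
  Position 7 ('b'): new char, reset run to 1
Longest run: 'a' with length 1

1


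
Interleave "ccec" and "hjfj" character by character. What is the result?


Interleaving "ccec" and "hjfj":
  Position 0: 'c' from first, 'h' from second => "ch"
  Position 1: 'c' from first, 'j' from second => "cj"
  Position 2: 'e' from first, 'f' from second => "ef"
  Position 3: 'c' from first, 'j' from second => "cj"
Result: chcjefcj

chcjefcj


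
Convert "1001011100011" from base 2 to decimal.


Input: "1001011100011" in base 2
Positional expansion:
  Digit '1' (value 1) x 2^12 = 4096
  Digit '0' (value 0) x 2^11 = 0
  Digit '0' (value 0) x 2^10 = 0
  Digit '1' (value 1) x 2^9 = 512
  Digit '0' (value 0) x 2^8 = 0
  Digit '1' (value 1) x 2^7 = 128
  Digit '1' (value 1) x 2^6 = 64
  Digit '1' (value 1) x 2^5 = 32
  Digit '0' (value 0) x 2^4 = 0
  Digit '0' (value 0) x 2^3 = 0
  Digit '0' (value 0) x 2^2 = 0
  Digit '1' (value 1) x 2^1 = 2
  Digit '1' (value 1) x 2^0 = 1
Sum = 4835

4835


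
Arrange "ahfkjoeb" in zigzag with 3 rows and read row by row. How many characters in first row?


Zigzag "ahfkjoeb" into 3 rows:
Placing characters:
  'a' => row 0
  'h' => row 1
  'f' => row 2
  'k' => row 1
  'j' => row 0
  'o' => row 1
  'e' => row 2
  'b' => row 1
Rows:
  Row 0: "aj"
  Row 1: "hkob"
  Row 2: "fe"
First row length: 2

2


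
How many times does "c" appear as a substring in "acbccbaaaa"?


Searching for "c" in "acbccbaaaa"
Scanning each position:
  Position 0: "a" => no
  Position 1: "c" => MATCH
  Position 2: "b" => no
  Position 3: "c" => MATCH
  Position 4: "c" => MATCH
  Position 5: "b" => no
  Position 6: "a" => no
  Position 7: "a" => no
  Position 8: "a" => no
  Position 9: "a" => no
Total occurrences: 3

3


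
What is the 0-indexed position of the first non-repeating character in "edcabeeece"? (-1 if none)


Input: edcabeeece
Character frequencies:
  'a': 1
  'b': 1
  'c': 2
  'd': 1
  'e': 5
Scanning left to right for freq == 1:
  Position 0 ('e'): freq=5, skip
  Position 1 ('d'): unique! => answer = 1

1


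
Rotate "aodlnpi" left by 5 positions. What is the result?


Input: "aodlnpi", rotate left by 5
First 5 characters: "aodln"
Remaining characters: "pi"
Concatenate remaining + first: "pi" + "aodln" = "piaodln"

piaodln


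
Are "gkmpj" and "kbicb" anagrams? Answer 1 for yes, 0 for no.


Strings: "gkmpj", "kbicb"
Sorted first:  gjkmp
Sorted second: bbcik
Differ at position 0: 'g' vs 'b' => not anagrams

0


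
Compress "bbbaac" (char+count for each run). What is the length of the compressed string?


Input: bbbaac
Runs:
  'b' x 3 => "b3"
  'a' x 2 => "a2"
  'c' x 1 => "c1"
Compressed: "b3a2c1"
Compressed length: 6

6


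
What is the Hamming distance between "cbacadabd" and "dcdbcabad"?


Comparing "cbacadabd" and "dcdbcabad" position by position:
  Position 0: 'c' vs 'd' => differ
  Position 1: 'b' vs 'c' => differ
  Position 2: 'a' vs 'd' => differ
  Position 3: 'c' vs 'b' => differ
  Position 4: 'a' vs 'c' => differ
  Position 5: 'd' vs 'a' => differ
  Position 6: 'a' vs 'b' => differ
  Position 7: 'b' vs 'a' => differ
  Position 8: 'd' vs 'd' => same
Total differences (Hamming distance): 8

8


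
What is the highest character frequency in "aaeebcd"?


Input: aaeebcd
Character counts:
  'a': 2
  'b': 1
  'c': 1
  'd': 1
  'e': 2
Maximum frequency: 2

2


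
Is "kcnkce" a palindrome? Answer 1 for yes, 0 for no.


Input: kcnkce
Reversed: ecknck
  Compare pos 0 ('k') with pos 5 ('e'): MISMATCH
  Compare pos 1 ('c') with pos 4 ('c'): match
  Compare pos 2 ('n') with pos 3 ('k'): MISMATCH
Result: not a palindrome

0


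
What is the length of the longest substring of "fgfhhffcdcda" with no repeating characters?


Input: "fgfhhffcdcda"
Sliding window (track last position of each char):
  Position 0 ('f'): window [0,0] length 1 -- new best
  Position 1 ('g'): window [0,1] length 2 -- new best
  Position 2 ('f'): repeat (last at 0), move window start to 1
  Position 2 ('f'): window [1,2] length 2
  Position 3 ('h'): window [1,3] length 3 -- new best
  Position 4 ('h'): repeat (last at 3), move window start to 4
  Position 4 ('h'): window [4,4] length 1
  Position 5 ('f'): window [4,5] length 2
  Position 6 ('f'): repeat (last at 5), move window start to 6
  Position 6 ('f'): window [6,6] length 1
  Position 7 ('c'): window [6,7] length 2
  Position 8 ('d'): window [6,8] length 3
  Position 9 ('c'): repeat (last at 7), move window start to 8
  Position 9 ('c'): window [8,9] length 2
  Position 10 ('d'): repeat (last at 8), move window start to 9
  Position 10 ('d'): window [9,10] length 2
  Position 11 ('a'): window [9,11] length 3
Longest substring with no repeats: "gfh" with length 3

3


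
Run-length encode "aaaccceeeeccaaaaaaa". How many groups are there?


Input: aaaccceeeeccaaaaaaa
Scanning for consecutive runs:
  Group 1: 'a' x 3 (positions 0-2)
  Group 2: 'c' x 3 (positions 3-5)
  Group 3: 'e' x 4 (positions 6-9)
  Group 4: 'c' x 2 (positions 10-11)
  Group 5: 'a' x 7 (positions 12-18)
Total groups: 5

5


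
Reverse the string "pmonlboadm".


Input: pmonlboadm
Reading characters right to left:
  Position 9: 'm'
  Position 8: 'd'
  Position 7: 'a'
  Position 6: 'o'
  Position 5: 'b'
  Position 4: 'l'
  Position 3: 'n'
  Position 2: 'o'
  Position 1: 'm'
  Position 0: 'p'
Reversed: mdaoblnomp

mdaoblnomp


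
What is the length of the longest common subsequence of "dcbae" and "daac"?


LCS of "dcbae" and "daac"
DP table:
           d    a    a    c
      0    0    0    0    0
  d   0    1    1    1    1
  c   0    1    1    1    2
  b   0    1    1    1    2
  a   0    1    2    2    2
  e   0    1    2    2    2
LCS length = dp[5][4] = 2

2


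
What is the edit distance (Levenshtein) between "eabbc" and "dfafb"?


Computing edit distance: "eabbc" -> "dfafb"
DP table:
           d    f    a    f    b
      0    1    2    3    4    5
  e   1    1    2    3    4    5
  a   2    2    2    2    3    4
  b   3    3    3    3    3    3
  b   4    4    4    4    4    3
  c   5    5    5    5    5    4
Edit distance = dp[5][5] = 4

4


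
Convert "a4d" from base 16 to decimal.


Input: "a4d" in base 16
Positional expansion:
  Digit 'a' (value 10) x 16^2 = 2560
  Digit '4' (value 4) x 16^1 = 64
  Digit 'd' (value 13) x 16^0 = 13
Sum = 2637

2637


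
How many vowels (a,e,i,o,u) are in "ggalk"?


Input: ggalk
Checking each character:
  'g' at position 0: consonant
  'g' at position 1: consonant
  'a' at position 2: vowel (running total: 1)
  'l' at position 3: consonant
  'k' at position 4: consonant
Total vowels: 1

1


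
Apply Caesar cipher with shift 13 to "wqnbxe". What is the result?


Caesar cipher: shift "wqnbxe" by 13
  'w' (pos 22) + 13 = pos 9 = 'j'
  'q' (pos 16) + 13 = pos 3 = 'd'
  'n' (pos 13) + 13 = pos 0 = 'a'
  'b' (pos 1) + 13 = pos 14 = 'o'
  'x' (pos 23) + 13 = pos 10 = 'k'
  'e' (pos 4) + 13 = pos 17 = 'r'
Result: jdaokr

jdaokr


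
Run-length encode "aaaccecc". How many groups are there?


Input: aaaccecc
Scanning for consecutive runs:
  Group 1: 'a' x 3 (positions 0-2)
  Group 2: 'c' x 2 (positions 3-4)
  Group 3: 'e' x 1 (positions 5-5)
  Group 4: 'c' x 2 (positions 6-7)
Total groups: 4

4


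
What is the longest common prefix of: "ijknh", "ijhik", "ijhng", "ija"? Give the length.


Words: ijknh, ijhik, ijhng, ija
  Position 0: all 'i' => match
  Position 1: all 'j' => match
  Position 2: ('k', 'h', 'h', 'a') => mismatch, stop
LCP = "ij" (length 2)

2


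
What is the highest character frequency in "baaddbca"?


Input: baaddbca
Character counts:
  'a': 3
  'b': 2
  'c': 1
  'd': 2
Maximum frequency: 3

3


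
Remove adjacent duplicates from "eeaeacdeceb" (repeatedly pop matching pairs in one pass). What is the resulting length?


Input: eeaeacdeceb
Stack-based adjacent duplicate removal:
  Read 'e': push. Stack: e
  Read 'e': matches stack top 'e' => pop. Stack: (empty)
  Read 'a': push. Stack: a
  Read 'e': push. Stack: ae
  Read 'a': push. Stack: aea
  Read 'c': push. Stack: aeac
  Read 'd': push. Stack: aeacd
  Read 'e': push. Stack: aeacde
  Read 'c': push. Stack: aeacdec
  Read 'e': push. Stack: aeacdece
  Read 'b': push. Stack: aeacdeceb
Final stack: "aeacdeceb" (length 9)

9


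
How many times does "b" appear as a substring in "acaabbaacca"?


Searching for "b" in "acaabbaacca"
Scanning each position:
  Position 0: "a" => no
  Position 1: "c" => no
  Position 2: "a" => no
  Position 3: "a" => no
  Position 4: "b" => MATCH
  Position 5: "b" => MATCH
  Position 6: "a" => no
  Position 7: "a" => no
  Position 8: "c" => no
  Position 9: "c" => no
  Position 10: "a" => no
Total occurrences: 2

2


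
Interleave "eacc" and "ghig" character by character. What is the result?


Interleaving "eacc" and "ghig":
  Position 0: 'e' from first, 'g' from second => "eg"
  Position 1: 'a' from first, 'h' from second => "ah"
  Position 2: 'c' from first, 'i' from second => "ci"
  Position 3: 'c' from first, 'g' from second => "cg"
Result: egahcicg

egahcicg


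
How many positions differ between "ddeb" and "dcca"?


Comparing "ddeb" and "dcca" position by position:
  Position 0: 'd' vs 'd' => same
  Position 1: 'd' vs 'c' => DIFFER
  Position 2: 'e' vs 'c' => DIFFER
  Position 3: 'b' vs 'a' => DIFFER
Positions that differ: 3

3


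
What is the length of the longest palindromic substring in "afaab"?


Input: "afaab"
Checking substrings for palindromes:
  [0:3] "afa" (len 3) => palindrome
  [2:4] "aa" (len 2) => palindrome
Longest palindromic substring: "afa" with length 3

3


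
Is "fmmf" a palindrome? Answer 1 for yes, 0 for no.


Input: fmmf
Reversed: fmmf
  Compare pos 0 ('f') with pos 3 ('f'): match
  Compare pos 1 ('m') with pos 2 ('m'): match
Result: palindrome

1


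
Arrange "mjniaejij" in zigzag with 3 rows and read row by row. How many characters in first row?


Zigzag "mjniaejij" into 3 rows:
Placing characters:
  'm' => row 0
  'j' => row 1
  'n' => row 2
  'i' => row 1
  'a' => row 0
  'e' => row 1
  'j' => row 2
  'i' => row 1
  'j' => row 0
Rows:
  Row 0: "maj"
  Row 1: "jiei"
  Row 2: "nj"
First row length: 3

3


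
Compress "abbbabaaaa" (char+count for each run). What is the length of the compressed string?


Input: abbbabaaaa
Runs:
  'a' x 1 => "a1"
  'b' x 3 => "b3"
  'a' x 1 => "a1"
  'b' x 1 => "b1"
  'a' x 4 => "a4"
Compressed: "a1b3a1b1a4"
Compressed length: 10

10


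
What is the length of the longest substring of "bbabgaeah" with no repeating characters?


Input: "bbabgaeah"
Sliding window (track last position of each char):
  Position 0 ('b'): window [0,0] length 1 -- new best
  Position 1 ('b'): repeat (last at 0), move window start to 1
  Position 1 ('b'): window [1,1] length 1
  Position 2 ('a'): window [1,2] length 2 -- new best
  Position 3 ('b'): repeat (last at 1), move window start to 2
  Position 3 ('b'): window [2,3] length 2
  Position 4 ('g'): window [2,4] length 3 -- new best
  Position 5 ('a'): repeat (last at 2), move window start to 3
  Position 5 ('a'): window [3,5] length 3
  Position 6 ('e'): window [3,6] length 4 -- new best
  Position 7 ('a'): repeat (last at 5), move window start to 6
  Position 7 ('a'): window [6,7] length 2
  Position 8 ('h'): window [6,8] length 3
Longest substring with no repeats: "bgae" with length 4

4


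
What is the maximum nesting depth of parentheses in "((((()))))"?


Input: "((((()))))"
Tracking depth:
  Position 0 '(': depth becomes 1
  Position 1 '(': depth becomes 2
  Position 2 '(': depth becomes 3
  Position 3 '(': depth becomes 4
  Position 4 '(': depth becomes 5
  Position 5 ')': depth becomes 4
  Position 6 ')': depth becomes 3
  Position 7 ')': depth becomes 2
  Position 8 ')': depth becomes 1
  Position 9 ')': depth becomes 0
Maximum depth reached: 5

5


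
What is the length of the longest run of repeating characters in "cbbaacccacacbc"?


Input: "cbbaacccacacbc"
Scanning for longest run:
  Position 1 ('b'): new char, reset run to 1
  Position 2 ('b'): continues run of 'b', length=2
  Position 3 ('a'): new char, reset run to 1
  Position 4 ('a'): continues run of 'a', length=2
  Position 5 ('c'): new char, reset run to 1
  Position 6 ('c'): continues run of 'c', length=2
  Position 7 ('c'): continues run of 'c', length=3
  Position 8 ('a'): new char, reset run to 1
  Position 9 ('c'): new char, reset run to 1
  Position 10 ('a'): new char, reset run to 1
  Position 11 ('c'): new char, reset run to 1
  Position 12 ('b'): new char, reset run to 1
  Position 13 ('c'): new char, reset run to 1
Longest run: 'c' with length 3

3


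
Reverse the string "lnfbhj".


Input: lnfbhj
Reading characters right to left:
  Position 5: 'j'
  Position 4: 'h'
  Position 3: 'b'
  Position 2: 'f'
  Position 1: 'n'
  Position 0: 'l'
Reversed: jhbfnl

jhbfnl


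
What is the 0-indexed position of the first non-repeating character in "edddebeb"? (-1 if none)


Input: edddebeb
Character frequencies:
  'b': 2
  'd': 3
  'e': 3
Scanning left to right for freq == 1:
  Position 0 ('e'): freq=3, skip
  Position 1 ('d'): freq=3, skip
  Position 2 ('d'): freq=3, skip
  Position 3 ('d'): freq=3, skip
  Position 4 ('e'): freq=3, skip
  Position 5 ('b'): freq=2, skip
  Position 6 ('e'): freq=3, skip
  Position 7 ('b'): freq=2, skip
  No unique character found => answer = -1

-1


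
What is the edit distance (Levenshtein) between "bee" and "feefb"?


Computing edit distance: "bee" -> "feefb"
DP table:
           f    e    e    f    b
      0    1    2    3    4    5
  b   1    1    2    3    4    4
  e   2    2    1    2    3    4
  e   3    3    2    1    2    3
Edit distance = dp[3][5] = 3

3


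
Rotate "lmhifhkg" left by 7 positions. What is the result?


Input: "lmhifhkg", rotate left by 7
First 7 characters: "lmhifhk"
Remaining characters: "g"
Concatenate remaining + first: "g" + "lmhifhk" = "glmhifhk"

glmhifhk


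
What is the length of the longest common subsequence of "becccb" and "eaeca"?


LCS of "becccb" and "eaeca"
DP table:
           e    a    e    c    a
      0    0    0    0    0    0
  b   0    0    0    0    0    0
  e   0    1    1    1    1    1
  c   0    1    1    1    2    2
  c   0    1    1    1    2    2
  c   0    1    1    1    2    2
  b   0    1    1    1    2    2
LCS length = dp[6][5] = 2

2


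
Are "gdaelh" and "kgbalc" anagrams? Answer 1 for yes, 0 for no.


Strings: "gdaelh", "kgbalc"
Sorted first:  adeghl
Sorted second: abcgkl
Differ at position 1: 'd' vs 'b' => not anagrams

0


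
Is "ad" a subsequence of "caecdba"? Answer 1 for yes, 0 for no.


Check if "ad" is a subsequence of "caecdba"
Greedy scan:
  Position 0 ('c'): no match needed
  Position 1 ('a'): matches sub[0] = 'a'
  Position 2 ('e'): no match needed
  Position 3 ('c'): no match needed
  Position 4 ('d'): matches sub[1] = 'd'
  Position 5 ('b'): no match needed
  Position 6 ('a'): no match needed
All 2 characters matched => is a subsequence

1


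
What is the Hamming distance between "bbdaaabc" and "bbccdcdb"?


Comparing "bbdaaabc" and "bbccdcdb" position by position:
  Position 0: 'b' vs 'b' => same
  Position 1: 'b' vs 'b' => same
  Position 2: 'd' vs 'c' => differ
  Position 3: 'a' vs 'c' => differ
  Position 4: 'a' vs 'd' => differ
  Position 5: 'a' vs 'c' => differ
  Position 6: 'b' vs 'd' => differ
  Position 7: 'c' vs 'b' => differ
Total differences (Hamming distance): 6

6


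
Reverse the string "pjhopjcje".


Input: pjhopjcje
Reading characters right to left:
  Position 8: 'e'
  Position 7: 'j'
  Position 6: 'c'
  Position 5: 'j'
  Position 4: 'p'
  Position 3: 'o'
  Position 2: 'h'
  Position 1: 'j'
  Position 0: 'p'
Reversed: ejcjpohjp

ejcjpohjp


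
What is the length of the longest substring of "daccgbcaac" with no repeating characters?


Input: "daccgbcaac"
Sliding window (track last position of each char):
  Position 0 ('d'): window [0,0] length 1 -- new best
  Position 1 ('a'): window [0,1] length 2 -- new best
  Position 2 ('c'): window [0,2] length 3 -- new best
  Position 3 ('c'): repeat (last at 2), move window start to 3
  Position 3 ('c'): window [3,3] length 1
  Position 4 ('g'): window [3,4] length 2
  Position 5 ('b'): window [3,5] length 3
  Position 6 ('c'): repeat (last at 3), move window start to 4
  Position 6 ('c'): window [4,6] length 3
  Position 7 ('a'): window [4,7] length 4 -- new best
  Position 8 ('a'): repeat (last at 7), move window start to 8
  Position 8 ('a'): window [8,8] length 1
  Position 9 ('c'): window [8,9] length 2
Longest substring with no repeats: "gbca" with length 4

4


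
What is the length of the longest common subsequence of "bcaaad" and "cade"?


LCS of "bcaaad" and "cade"
DP table:
           c    a    d    e
      0    0    0    0    0
  b   0    0    0    0    0
  c   0    1    1    1    1
  a   0    1    2    2    2
  a   0    1    2    2    2
  a   0    1    2    2    2
  d   0    1    2    3    3
LCS length = dp[6][4] = 3

3


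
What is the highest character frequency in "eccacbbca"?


Input: eccacbbca
Character counts:
  'a': 2
  'b': 2
  'c': 4
  'e': 1
Maximum frequency: 4

4


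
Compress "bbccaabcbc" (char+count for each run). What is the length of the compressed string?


Input: bbccaabcbc
Runs:
  'b' x 2 => "b2"
  'c' x 2 => "c2"
  'a' x 2 => "a2"
  'b' x 1 => "b1"
  'c' x 1 => "c1"
  'b' x 1 => "b1"
  'c' x 1 => "c1"
Compressed: "b2c2a2b1c1b1c1"
Compressed length: 14

14


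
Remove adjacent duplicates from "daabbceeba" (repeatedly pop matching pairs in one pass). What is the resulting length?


Input: daabbceeba
Stack-based adjacent duplicate removal:
  Read 'd': push. Stack: d
  Read 'a': push. Stack: da
  Read 'a': matches stack top 'a' => pop. Stack: d
  Read 'b': push. Stack: db
  Read 'b': matches stack top 'b' => pop. Stack: d
  Read 'c': push. Stack: dc
  Read 'e': push. Stack: dce
  Read 'e': matches stack top 'e' => pop. Stack: dc
  Read 'b': push. Stack: dcb
  Read 'a': push. Stack: dcba
Final stack: "dcba" (length 4)

4
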